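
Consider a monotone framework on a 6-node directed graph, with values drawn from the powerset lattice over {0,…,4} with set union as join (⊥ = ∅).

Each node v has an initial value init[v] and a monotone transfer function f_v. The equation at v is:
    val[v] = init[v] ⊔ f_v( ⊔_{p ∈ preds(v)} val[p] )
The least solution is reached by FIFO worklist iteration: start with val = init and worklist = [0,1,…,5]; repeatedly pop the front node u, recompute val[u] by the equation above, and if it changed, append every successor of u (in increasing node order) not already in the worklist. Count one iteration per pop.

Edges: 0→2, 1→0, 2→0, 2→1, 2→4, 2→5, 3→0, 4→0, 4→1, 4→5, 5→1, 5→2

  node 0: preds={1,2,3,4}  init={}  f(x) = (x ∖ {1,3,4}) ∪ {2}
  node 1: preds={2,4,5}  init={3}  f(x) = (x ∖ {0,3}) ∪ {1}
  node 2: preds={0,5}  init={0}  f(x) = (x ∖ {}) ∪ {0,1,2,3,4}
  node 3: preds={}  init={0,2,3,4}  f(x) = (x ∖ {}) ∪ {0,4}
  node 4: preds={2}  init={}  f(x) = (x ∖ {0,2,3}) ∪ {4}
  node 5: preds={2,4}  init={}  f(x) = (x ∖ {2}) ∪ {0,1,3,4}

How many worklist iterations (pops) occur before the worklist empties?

10

Iteration log — 10 steps:
  step 1. node 0  ⊔preds={0,2,3,4}  new={0,2}  old={}  +wl: 
  step 2. node 1  ⊔preds={0}  new={1,3}  old={3}  +wl: 0
  step 3. node 2  ⊔preds={0,2}  new={0,1,2,3,4}  old={0}  +wl: 1
  step 4. node 3  ⊔preds={}  new={0,2,3,4}  stable
  step 5. node 4  ⊔preds={0,1,2,3,4}  new={1,4}  old={}  +wl: 
  step 6. node 5  ⊔preds={0,1,2,3,4}  new={0,1,3,4}  old={}  +wl: 2
  step 7. node 0  ⊔preds={0,1,2,3,4}  new={0,2}  stable
  step 8. node 1  ⊔preds={0,1,2,3,4}  new={1,2,3,4}  old={1,3}  +wl: 0
  step 9. node 2  ⊔preds={0,1,2,3,4}  new={0,1,2,3,4}  stable
  step 10. node 0  ⊔preds={0,1,2,3,4}  new={0,2}  stable

Least fixpoint reached:
  node 0: {0,2}
  node 1: {1,2,3,4}
  node 2: {0,1,2,3,4}
  node 3: {0,2,3,4}
  node 4: {1,4}
  node 5: {0,1,3,4}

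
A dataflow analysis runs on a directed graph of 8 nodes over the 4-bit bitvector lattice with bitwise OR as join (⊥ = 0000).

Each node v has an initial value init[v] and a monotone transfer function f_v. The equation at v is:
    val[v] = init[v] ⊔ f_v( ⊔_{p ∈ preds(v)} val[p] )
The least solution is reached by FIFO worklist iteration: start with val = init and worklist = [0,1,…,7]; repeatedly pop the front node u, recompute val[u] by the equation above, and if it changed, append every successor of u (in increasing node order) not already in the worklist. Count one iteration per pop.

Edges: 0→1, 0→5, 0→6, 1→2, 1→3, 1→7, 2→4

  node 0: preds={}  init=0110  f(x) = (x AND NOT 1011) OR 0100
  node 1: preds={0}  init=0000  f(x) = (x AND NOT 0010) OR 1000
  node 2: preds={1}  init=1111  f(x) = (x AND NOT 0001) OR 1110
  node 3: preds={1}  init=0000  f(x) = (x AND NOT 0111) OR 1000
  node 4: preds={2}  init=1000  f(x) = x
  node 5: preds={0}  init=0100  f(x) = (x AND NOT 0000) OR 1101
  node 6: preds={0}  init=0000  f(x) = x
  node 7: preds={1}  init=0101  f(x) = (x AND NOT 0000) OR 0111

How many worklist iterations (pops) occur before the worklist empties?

Iteration log — 8 steps:
  step 1. node 0  ⊔preds=0000  new=0110  stable
  step 2. node 1  ⊔preds=0110  new=1100  old=0000  +wl: 
  step 3. node 2  ⊔preds=1100  new=1111  stable
  step 4. node 3  ⊔preds=1100  new=1000  old=0000  +wl: 
  step 5. node 4  ⊔preds=1111  new=1111  old=1000  +wl: 
  step 6. node 5  ⊔preds=0110  new=1111  old=0100  +wl: 
  step 7. node 6  ⊔preds=0110  new=0110  old=0000  +wl: 
  step 8. node 7  ⊔preds=1100  new=1111  old=0101  +wl: 

Least fixpoint reached:
  node 0: 0110
  node 1: 1100
  node 2: 1111
  node 3: 1000
  node 4: 1111
  node 5: 1111
  node 6: 0110
  node 7: 1111

8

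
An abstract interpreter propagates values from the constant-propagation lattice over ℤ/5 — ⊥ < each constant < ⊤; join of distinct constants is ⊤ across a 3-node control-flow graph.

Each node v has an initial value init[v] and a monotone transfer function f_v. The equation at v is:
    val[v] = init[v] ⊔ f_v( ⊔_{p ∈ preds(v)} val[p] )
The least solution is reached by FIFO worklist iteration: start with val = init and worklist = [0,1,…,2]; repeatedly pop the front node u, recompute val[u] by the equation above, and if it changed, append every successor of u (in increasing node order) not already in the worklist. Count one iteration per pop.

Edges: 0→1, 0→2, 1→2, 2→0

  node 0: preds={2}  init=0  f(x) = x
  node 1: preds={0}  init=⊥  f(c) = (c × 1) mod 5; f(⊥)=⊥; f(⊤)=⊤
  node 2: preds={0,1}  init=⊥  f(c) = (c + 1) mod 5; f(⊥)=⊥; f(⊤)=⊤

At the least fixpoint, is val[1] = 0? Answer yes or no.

Iteration log — 7 steps:
  step 1. node 0  ⊔preds=⊥  new=0  stable
  step 2. node 1  ⊔preds=0  new=0  old=⊥  +wl: 
  step 3. node 2  ⊔preds=0  new=1  old=⊥  +wl: 0
  step 4. node 0  ⊔preds=1  new=⊤  old=0  +wl: 1,2
  step 5. node 1  ⊔preds=⊤  new=⊤  old=0  +wl: 
  step 6. node 2  ⊔preds=⊤  new=⊤  old=1  +wl: 0
  step 7. node 0  ⊔preds=⊤  new=⊤  stable

Least fixpoint reached:
  node 0: ⊤
  node 1: ⊤
  node 2: ⊤

no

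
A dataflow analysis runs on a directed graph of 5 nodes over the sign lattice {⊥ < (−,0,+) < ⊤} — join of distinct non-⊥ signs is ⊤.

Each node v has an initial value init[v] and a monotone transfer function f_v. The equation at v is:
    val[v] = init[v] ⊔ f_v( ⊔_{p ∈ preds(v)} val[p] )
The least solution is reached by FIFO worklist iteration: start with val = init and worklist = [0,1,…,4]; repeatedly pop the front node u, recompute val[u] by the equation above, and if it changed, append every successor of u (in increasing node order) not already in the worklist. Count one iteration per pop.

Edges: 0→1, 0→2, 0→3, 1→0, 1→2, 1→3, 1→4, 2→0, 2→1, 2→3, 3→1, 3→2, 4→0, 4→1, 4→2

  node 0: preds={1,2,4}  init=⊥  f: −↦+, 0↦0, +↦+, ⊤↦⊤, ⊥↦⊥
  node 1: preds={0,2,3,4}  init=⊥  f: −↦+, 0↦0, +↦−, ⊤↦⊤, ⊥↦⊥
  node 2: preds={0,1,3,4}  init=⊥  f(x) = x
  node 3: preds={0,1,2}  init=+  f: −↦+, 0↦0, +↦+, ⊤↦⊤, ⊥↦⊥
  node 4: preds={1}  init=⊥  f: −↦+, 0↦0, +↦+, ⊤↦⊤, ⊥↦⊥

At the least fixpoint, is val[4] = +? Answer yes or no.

Iteration log — 14 steps:
  step 1. node 0  ⊔preds=⊥  new=⊥  stable
  step 2. node 1  ⊔preds=+  new=−  old=⊥  +wl: 0
  step 3. node 2  ⊔preds=⊤  new=⊤  old=⊥  +wl: 1
  step 4. node 3  ⊔preds=⊤  new=⊤  old=+  +wl: 2
  step 5. node 4  ⊔preds=−  new=+  old=⊥  +wl: 
  step 6. node 0  ⊔preds=⊤  new=⊤  old=⊥  +wl: 3
  step 7. node 1  ⊔preds=⊤  new=⊤  old=−  +wl: 0,4
  step 8. node 2  ⊔preds=⊤  new=⊤  stable
  step 9. node 3  ⊔preds=⊤  new=⊤  stable
  step 10. node 0  ⊔preds=⊤  new=⊤  stable
  step 11. node 4  ⊔preds=⊤  new=⊤  old=+  +wl: 0,1,2
  step 12. node 0  ⊔preds=⊤  new=⊤  stable
  step 13. node 1  ⊔preds=⊤  new=⊤  stable
  step 14. node 2  ⊔preds=⊤  new=⊤  stable

Least fixpoint reached:
  node 0: ⊤
  node 1: ⊤
  node 2: ⊤
  node 3: ⊤
  node 4: ⊤

no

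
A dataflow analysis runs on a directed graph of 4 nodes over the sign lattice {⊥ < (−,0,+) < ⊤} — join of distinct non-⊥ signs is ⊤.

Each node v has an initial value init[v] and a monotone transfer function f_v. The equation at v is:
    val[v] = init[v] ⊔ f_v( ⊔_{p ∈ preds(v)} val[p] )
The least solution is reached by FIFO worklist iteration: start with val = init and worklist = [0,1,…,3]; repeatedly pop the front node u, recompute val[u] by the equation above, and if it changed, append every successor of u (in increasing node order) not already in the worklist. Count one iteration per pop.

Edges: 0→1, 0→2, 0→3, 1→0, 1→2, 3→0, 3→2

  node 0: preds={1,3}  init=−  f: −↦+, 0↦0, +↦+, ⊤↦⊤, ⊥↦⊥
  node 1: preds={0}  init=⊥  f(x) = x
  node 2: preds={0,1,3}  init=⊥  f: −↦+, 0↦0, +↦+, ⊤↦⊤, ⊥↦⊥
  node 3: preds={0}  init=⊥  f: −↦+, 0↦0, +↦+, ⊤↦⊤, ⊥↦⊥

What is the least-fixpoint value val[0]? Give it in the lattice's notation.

⊤

Trace (10 dequeues):
  [1] u=0 | in ⊥ | out − | ==
  [2] u=1 | in − | out − | prev ⊥ | push {0}
  [3] u=2 | in − | out + | prev ⊥ | push {}
  [4] u=3 | in − | out + | prev ⊥ | push {2}
  [5] u=0 | in ⊤ | out ⊤ | prev − | push {1,3}
  [6] u=2 | in ⊤ | out ⊤ | prev + | push {}
  [7] u=1 | in ⊤ | out ⊤ | prev − | push {0,2}
  [8] u=3 | in ⊤ | out ⊤ | prev + | push {}
  [9] u=0 | in ⊤ | out ⊤ | ==
  [10] u=2 | in ⊤ | out ⊤ | ==

Converged values:
  [0] ⊤
  [1] ⊤
  [2] ⊤
  [3] ⊤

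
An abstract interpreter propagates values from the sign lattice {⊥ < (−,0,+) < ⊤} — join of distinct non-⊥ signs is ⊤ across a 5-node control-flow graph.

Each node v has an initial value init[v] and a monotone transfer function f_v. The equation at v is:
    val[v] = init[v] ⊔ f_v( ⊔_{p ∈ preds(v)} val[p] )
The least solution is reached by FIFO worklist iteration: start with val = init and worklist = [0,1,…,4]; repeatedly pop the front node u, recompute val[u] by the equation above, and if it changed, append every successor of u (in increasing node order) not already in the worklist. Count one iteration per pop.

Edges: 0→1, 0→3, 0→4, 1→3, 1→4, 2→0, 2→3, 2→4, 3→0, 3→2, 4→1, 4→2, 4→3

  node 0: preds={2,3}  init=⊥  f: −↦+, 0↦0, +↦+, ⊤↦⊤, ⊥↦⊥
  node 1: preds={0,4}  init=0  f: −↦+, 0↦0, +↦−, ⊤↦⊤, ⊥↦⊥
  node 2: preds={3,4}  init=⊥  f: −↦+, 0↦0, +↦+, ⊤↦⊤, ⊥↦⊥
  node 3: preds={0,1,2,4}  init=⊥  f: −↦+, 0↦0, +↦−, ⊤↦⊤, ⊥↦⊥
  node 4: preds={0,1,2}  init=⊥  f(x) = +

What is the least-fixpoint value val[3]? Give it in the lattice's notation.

Worklist (15 pops):
  #1 pop 0: in=⊥ → ⊥ (no change)
  #2 pop 1: in=⊥ → 0 (no change)
  #3 pop 2: in=⊥ → ⊥ (no change)
  #4 pop 3: in=0 → 0 (was ⊥); enqueue [0,2]
  #5 pop 4: in=0 → + (was ⊥); enqueue [1,3]
  #6 pop 0: in=0 → 0 (was ⊥); enqueue [4]
  #7 pop 2: in=⊤ → ⊤ (was ⊥); enqueue [0]
  #8 pop 1: in=⊤ → ⊤ (was 0); enqueue []
  #9 pop 3: in=⊤ → ⊤ (was 0); enqueue [2]
  #10 pop 4: in=⊤ → + (no change)
  #11 pop 0: in=⊤ → ⊤ (was 0); enqueue [1,3,4]
  #12 pop 2: in=⊤ → ⊤ (no change)
  #13 pop 1: in=⊤ → ⊤ (no change)
  #14 pop 3: in=⊤ → ⊤ (no change)
  #15 pop 4: in=⊤ → + (no change)

Fixpoint:
  val[0] = ⊤
  val[1] = ⊤
  val[2] = ⊤
  val[3] = ⊤
  val[4] = +

⊤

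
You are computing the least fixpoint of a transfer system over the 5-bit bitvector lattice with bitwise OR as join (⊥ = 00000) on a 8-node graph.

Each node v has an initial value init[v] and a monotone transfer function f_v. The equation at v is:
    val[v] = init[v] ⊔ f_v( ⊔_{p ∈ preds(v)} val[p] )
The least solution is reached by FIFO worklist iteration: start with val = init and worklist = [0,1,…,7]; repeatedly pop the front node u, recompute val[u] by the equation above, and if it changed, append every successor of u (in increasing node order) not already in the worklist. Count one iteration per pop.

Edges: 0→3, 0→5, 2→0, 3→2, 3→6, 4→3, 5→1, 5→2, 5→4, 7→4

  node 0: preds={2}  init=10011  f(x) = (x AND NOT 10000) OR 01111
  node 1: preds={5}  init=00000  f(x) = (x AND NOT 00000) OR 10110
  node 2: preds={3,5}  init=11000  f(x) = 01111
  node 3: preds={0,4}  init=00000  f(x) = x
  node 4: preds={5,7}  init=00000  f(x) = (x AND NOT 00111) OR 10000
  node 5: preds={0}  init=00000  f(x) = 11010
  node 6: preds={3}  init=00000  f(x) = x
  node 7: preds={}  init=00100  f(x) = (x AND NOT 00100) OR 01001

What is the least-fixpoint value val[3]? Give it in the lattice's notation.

Trace (14 dequeues):
  [1] u=0 | in 11000 | out 11111 | prev 10011 | push {}
  [2] u=1 | in 00000 | out 10110 | prev 00000 | push {}
  [3] u=2 | in 00000 | out 11111 | prev 11000 | push {0}
  [4] u=3 | in 11111 | out 11111 | prev 00000 | push {2}
  [5] u=4 | in 00100 | out 10000 | prev 00000 | push {3}
  [6] u=5 | in 11111 | out 11010 | prev 00000 | push {1,4}
  [7] u=6 | in 11111 | out 11111 | prev 00000 | push {}
  [8] u=7 | in 00000 | out 01101 | prev 00100 | push {}
  [9] u=0 | in 11111 | out 11111 | ==
  [10] u=2 | in 11111 | out 11111 | ==
  [11] u=3 | in 11111 | out 11111 | ==
  [12] u=1 | in 11010 | out 11110 | prev 10110 | push {}
  [13] u=4 | in 11111 | out 11000 | prev 10000 | push {3}
  [14] u=3 | in 11111 | out 11111 | ==

Converged values:
  [0] 11111
  [1] 11110
  [2] 11111
  [3] 11111
  [4] 11000
  [5] 11010
  [6] 11111
  [7] 01101

11111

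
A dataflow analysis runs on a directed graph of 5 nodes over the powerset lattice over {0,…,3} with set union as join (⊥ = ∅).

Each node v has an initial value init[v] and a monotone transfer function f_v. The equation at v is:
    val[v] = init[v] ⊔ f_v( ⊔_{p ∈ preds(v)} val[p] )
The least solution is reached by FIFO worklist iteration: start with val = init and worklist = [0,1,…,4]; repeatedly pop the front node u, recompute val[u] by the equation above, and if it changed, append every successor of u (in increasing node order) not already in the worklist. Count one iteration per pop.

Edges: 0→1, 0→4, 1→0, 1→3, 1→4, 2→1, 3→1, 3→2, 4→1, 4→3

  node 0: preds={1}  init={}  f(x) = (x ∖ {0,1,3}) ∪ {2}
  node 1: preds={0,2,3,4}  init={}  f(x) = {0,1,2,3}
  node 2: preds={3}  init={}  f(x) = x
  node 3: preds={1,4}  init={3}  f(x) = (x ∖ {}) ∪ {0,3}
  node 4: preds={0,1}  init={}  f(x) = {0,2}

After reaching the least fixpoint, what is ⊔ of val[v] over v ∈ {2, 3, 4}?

{0,1,2,3}

Trace (10 dequeues):
  [1] u=0 | in {} | out {2} | prev {} | push {}
  [2] u=1 | in {2,3} | out {0,1,2,3} | prev {} | push {0}
  [3] u=2 | in {3} | out {3} | prev {} | push {1}
  [4] u=3 | in {0,1,2,3} | out {0,1,2,3} | prev {3} | push {2}
  [5] u=4 | in {0,1,2,3} | out {0,2} | prev {} | push {3}
  [6] u=0 | in {0,1,2,3} | out {2} | ==
  [7] u=1 | in {0,1,2,3} | out {0,1,2,3} | ==
  [8] u=2 | in {0,1,2,3} | out {0,1,2,3} | prev {3} | push {1}
  [9] u=3 | in {0,1,2,3} | out {0,1,2,3} | ==
  [10] u=1 | in {0,1,2,3} | out {0,1,2,3} | ==

Converged values:
  [0] {2}
  [1] {0,1,2,3}
  [2] {0,1,2,3}
  [3] {0,1,2,3}
  [4] {0,2}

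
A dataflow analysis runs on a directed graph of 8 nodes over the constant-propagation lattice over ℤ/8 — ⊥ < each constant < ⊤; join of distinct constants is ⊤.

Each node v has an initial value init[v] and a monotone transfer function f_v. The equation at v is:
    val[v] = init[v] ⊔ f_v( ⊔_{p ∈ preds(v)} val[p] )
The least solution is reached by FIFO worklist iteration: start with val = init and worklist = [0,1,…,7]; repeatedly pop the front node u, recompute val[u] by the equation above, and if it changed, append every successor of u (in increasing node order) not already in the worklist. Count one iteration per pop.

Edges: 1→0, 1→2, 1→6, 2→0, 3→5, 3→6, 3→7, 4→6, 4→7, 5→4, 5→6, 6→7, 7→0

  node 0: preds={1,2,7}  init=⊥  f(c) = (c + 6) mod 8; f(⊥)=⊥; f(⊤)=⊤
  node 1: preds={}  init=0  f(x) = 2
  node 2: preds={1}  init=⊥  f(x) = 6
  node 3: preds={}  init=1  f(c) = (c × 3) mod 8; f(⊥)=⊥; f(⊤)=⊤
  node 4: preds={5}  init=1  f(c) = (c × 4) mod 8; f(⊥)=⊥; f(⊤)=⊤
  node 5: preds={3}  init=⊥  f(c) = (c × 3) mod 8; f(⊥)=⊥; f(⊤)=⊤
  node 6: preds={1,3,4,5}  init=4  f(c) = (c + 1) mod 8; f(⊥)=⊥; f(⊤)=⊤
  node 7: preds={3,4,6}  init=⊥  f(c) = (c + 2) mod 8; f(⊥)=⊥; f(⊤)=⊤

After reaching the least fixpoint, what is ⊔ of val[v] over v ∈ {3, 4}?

⊤

Worklist (12 pops):
  #1 pop 0: in=0 → 6 (was ⊥); enqueue []
  #2 pop 1: in=⊥ → ⊤ (was 0); enqueue [0]
  #3 pop 2: in=⊤ → 6 (was ⊥); enqueue []
  #4 pop 3: in=⊥ → 1 (no change)
  #5 pop 4: in=⊥ → 1 (no change)
  #6 pop 5: in=1 → 3 (was ⊥); enqueue [4]
  #7 pop 6: in=⊤ → ⊤ (was 4); enqueue []
  #8 pop 7: in=⊤ → ⊤ (was ⊥); enqueue []
  #9 pop 0: in=⊤ → ⊤ (was 6); enqueue []
  #10 pop 4: in=3 → ⊤ (was 1); enqueue [6,7]
  #11 pop 6: in=⊤ → ⊤ (no change)
  #12 pop 7: in=⊤ → ⊤ (no change)

Fixpoint:
  val[0] = ⊤
  val[1] = ⊤
  val[2] = 6
  val[3] = 1
  val[4] = ⊤
  val[5] = 3
  val[6] = ⊤
  val[7] = ⊤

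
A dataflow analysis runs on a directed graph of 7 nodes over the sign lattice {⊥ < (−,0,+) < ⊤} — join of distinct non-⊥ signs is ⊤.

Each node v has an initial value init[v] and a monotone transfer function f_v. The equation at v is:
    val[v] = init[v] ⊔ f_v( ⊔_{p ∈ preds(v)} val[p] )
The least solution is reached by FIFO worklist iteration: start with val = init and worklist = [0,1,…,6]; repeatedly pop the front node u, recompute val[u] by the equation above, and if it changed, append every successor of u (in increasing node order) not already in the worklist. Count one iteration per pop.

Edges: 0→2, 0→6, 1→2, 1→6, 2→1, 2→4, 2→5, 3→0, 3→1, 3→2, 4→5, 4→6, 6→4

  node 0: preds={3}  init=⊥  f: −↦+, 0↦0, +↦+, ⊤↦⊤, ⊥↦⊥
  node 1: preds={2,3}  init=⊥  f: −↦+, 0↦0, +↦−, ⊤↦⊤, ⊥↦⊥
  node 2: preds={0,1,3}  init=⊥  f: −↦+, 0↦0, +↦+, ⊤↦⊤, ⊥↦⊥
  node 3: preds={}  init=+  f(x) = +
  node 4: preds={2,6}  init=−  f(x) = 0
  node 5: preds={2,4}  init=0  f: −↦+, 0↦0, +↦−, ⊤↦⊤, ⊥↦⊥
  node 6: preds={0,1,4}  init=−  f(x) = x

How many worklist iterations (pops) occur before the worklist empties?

Iteration log — 11 steps:
  step 1. node 0  ⊔preds=+  new=+  old=⊥  +wl: 
  step 2. node 1  ⊔preds=+  new=−  old=⊥  +wl: 
  step 3. node 2  ⊔preds=⊤  new=⊤  old=⊥  +wl: 1
  step 4. node 3  ⊔preds=⊥  new=+  stable
  step 5. node 4  ⊔preds=⊤  new=⊤  old=−  +wl: 
  step 6. node 5  ⊔preds=⊤  new=⊤  old=0  +wl: 
  step 7. node 6  ⊔preds=⊤  new=⊤  old=−  +wl: 4
  step 8. node 1  ⊔preds=⊤  new=⊤  old=−  +wl: 2,6
  step 9. node 4  ⊔preds=⊤  new=⊤  stable
  step 10. node 2  ⊔preds=⊤  new=⊤  stable
  step 11. node 6  ⊔preds=⊤  new=⊤  stable

Least fixpoint reached:
  node 0: +
  node 1: ⊤
  node 2: ⊤
  node 3: +
  node 4: ⊤
  node 5: ⊤
  node 6: ⊤

11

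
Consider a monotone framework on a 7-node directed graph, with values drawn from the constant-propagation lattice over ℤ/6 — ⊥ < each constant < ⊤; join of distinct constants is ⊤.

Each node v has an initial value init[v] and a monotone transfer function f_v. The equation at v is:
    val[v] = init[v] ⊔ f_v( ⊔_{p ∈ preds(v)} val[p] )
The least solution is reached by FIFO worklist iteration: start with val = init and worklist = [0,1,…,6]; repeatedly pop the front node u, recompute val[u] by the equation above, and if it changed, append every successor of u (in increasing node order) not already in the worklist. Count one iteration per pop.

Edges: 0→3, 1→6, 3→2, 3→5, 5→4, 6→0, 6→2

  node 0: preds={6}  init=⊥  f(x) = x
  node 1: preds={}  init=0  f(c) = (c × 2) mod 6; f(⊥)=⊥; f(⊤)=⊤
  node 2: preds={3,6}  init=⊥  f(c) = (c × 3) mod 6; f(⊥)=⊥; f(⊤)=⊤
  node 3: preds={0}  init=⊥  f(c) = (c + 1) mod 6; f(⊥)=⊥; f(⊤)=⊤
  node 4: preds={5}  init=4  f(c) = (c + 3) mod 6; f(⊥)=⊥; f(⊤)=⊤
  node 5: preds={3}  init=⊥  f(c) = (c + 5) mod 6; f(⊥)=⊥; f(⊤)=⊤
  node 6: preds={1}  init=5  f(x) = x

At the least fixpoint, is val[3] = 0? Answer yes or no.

Trace (14 dequeues):
  [1] u=0 | in 5 | out 5 | prev ⊥ | push {}
  [2] u=1 | in ⊥ | out 0 | ==
  [3] u=2 | in 5 | out 3 | prev ⊥ | push {}
  [4] u=3 | in 5 | out 0 | prev ⊥ | push {2}
  [5] u=4 | in ⊥ | out 4 | ==
  [6] u=5 | in 0 | out 5 | prev ⊥ | push {4}
  [7] u=6 | in 0 | out ⊤ | prev 5 | push {0}
  [8] u=2 | in ⊤ | out ⊤ | prev 3 | push {}
  [9] u=4 | in 5 | out ⊤ | prev 4 | push {}
  [10] u=0 | in ⊤ | out ⊤ | prev 5 | push {3}
  [11] u=3 | in ⊤ | out ⊤ | prev 0 | push {2,5}
  [12] u=2 | in ⊤ | out ⊤ | ==
  [13] u=5 | in ⊤ | out ⊤ | prev 5 | push {4}
  [14] u=4 | in ⊤ | out ⊤ | ==

Converged values:
  [0] ⊤
  [1] 0
  [2] ⊤
  [3] ⊤
  [4] ⊤
  [5] ⊤
  [6] ⊤

no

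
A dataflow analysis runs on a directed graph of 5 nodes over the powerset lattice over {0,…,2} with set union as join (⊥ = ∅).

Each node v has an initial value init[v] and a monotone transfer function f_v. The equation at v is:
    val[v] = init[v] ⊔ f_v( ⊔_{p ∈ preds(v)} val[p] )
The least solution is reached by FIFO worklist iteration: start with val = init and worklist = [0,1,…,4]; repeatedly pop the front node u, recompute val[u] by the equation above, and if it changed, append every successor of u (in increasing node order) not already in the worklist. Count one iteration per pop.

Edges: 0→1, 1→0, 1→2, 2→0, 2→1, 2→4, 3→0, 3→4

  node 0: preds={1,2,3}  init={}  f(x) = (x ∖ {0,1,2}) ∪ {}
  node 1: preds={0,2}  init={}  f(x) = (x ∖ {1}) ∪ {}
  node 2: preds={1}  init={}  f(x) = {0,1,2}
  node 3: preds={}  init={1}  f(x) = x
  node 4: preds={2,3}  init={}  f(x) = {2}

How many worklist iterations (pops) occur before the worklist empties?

9

Worklist (9 pops):
  #1 pop 0: in={1} → {} (no change)
  #2 pop 1: in={} → {} (no change)
  #3 pop 2: in={} → {0,1,2} (was {}); enqueue [0,1]
  #4 pop 3: in={} → {1} (no change)
  #5 pop 4: in={0,1,2} → {2} (was {}); enqueue []
  #6 pop 0: in={0,1,2} → {} (no change)
  #7 pop 1: in={0,1,2} → {0,2} (was {}); enqueue [0,2]
  #8 pop 0: in={0,1,2} → {} (no change)
  #9 pop 2: in={0,2} → {0,1,2} (no change)

Fixpoint:
  val[0] = {}
  val[1] = {0,2}
  val[2] = {0,1,2}
  val[3] = {1}
  val[4] = {2}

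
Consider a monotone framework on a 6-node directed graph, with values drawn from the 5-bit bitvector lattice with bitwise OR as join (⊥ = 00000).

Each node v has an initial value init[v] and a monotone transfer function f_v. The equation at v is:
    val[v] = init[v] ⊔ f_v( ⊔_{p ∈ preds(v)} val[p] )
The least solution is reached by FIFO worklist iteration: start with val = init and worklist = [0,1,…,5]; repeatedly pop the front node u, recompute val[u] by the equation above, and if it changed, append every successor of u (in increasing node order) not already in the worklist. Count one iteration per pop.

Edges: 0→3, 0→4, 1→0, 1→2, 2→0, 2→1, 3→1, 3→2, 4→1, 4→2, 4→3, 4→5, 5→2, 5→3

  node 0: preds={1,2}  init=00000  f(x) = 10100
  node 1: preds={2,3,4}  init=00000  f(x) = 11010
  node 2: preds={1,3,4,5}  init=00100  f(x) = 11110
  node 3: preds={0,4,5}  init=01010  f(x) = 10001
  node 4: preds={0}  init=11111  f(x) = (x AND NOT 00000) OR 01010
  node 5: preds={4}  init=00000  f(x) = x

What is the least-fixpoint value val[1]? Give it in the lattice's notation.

Trace (10 dequeues):
  [1] u=0 | in 00100 | out 10100 | prev 00000 | push {}
  [2] u=1 | in 11111 | out 11010 | prev 00000 | push {0}
  [3] u=2 | in 11111 | out 11110 | prev 00100 | push {1}
  [4] u=3 | in 11111 | out 11011 | prev 01010 | push {2}
  [5] u=4 | in 10100 | out 11111 | ==
  [6] u=5 | in 11111 | out 11111 | prev 00000 | push {3}
  [7] u=0 | in 11110 | out 10100 | ==
  [8] u=1 | in 11111 | out 11010 | ==
  [9] u=2 | in 11111 | out 11110 | ==
  [10] u=3 | in 11111 | out 11011 | ==

Converged values:
  [0] 10100
  [1] 11010
  [2] 11110
  [3] 11011
  [4] 11111
  [5] 11111

11010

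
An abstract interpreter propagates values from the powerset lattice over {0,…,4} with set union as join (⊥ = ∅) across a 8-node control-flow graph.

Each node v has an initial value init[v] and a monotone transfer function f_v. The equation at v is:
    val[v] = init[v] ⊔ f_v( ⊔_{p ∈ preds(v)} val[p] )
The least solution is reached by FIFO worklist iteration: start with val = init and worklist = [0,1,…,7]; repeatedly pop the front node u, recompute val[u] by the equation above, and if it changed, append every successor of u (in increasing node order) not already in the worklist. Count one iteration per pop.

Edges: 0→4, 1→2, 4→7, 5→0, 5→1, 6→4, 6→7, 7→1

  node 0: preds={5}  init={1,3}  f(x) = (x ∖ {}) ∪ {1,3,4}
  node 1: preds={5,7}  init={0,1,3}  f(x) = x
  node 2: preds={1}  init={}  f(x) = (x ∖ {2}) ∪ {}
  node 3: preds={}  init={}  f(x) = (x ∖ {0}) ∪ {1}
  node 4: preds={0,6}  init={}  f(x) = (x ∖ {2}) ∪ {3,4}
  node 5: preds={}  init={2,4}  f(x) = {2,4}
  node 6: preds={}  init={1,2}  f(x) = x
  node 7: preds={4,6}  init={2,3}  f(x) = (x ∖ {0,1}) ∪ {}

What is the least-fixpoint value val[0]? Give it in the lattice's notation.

{1,2,3,4}

Trace (9 dequeues):
  [1] u=0 | in {2,4} | out {1,2,3,4} | prev {1,3} | push {}
  [2] u=1 | in {2,3,4} | out {0,1,2,3,4} | prev {0,1,3} | push {}
  [3] u=2 | in {0,1,2,3,4} | out {0,1,3,4} | prev {} | push {}
  [4] u=3 | in {} | out {1} | prev {} | push {}
  [5] u=4 | in {1,2,3,4} | out {1,3,4} | prev {} | push {}
  [6] u=5 | in {} | out {2,4} | ==
  [7] u=6 | in {} | out {1,2} | ==
  [8] u=7 | in {1,2,3,4} | out {2,3,4} | prev {2,3} | push {1}
  [9] u=1 | in {2,3,4} | out {0,1,2,3,4} | ==

Converged values:
  [0] {1,2,3,4}
  [1] {0,1,2,3,4}
  [2] {0,1,3,4}
  [3] {1}
  [4] {1,3,4}
  [5] {2,4}
  [6] {1,2}
  [7] {2,3,4}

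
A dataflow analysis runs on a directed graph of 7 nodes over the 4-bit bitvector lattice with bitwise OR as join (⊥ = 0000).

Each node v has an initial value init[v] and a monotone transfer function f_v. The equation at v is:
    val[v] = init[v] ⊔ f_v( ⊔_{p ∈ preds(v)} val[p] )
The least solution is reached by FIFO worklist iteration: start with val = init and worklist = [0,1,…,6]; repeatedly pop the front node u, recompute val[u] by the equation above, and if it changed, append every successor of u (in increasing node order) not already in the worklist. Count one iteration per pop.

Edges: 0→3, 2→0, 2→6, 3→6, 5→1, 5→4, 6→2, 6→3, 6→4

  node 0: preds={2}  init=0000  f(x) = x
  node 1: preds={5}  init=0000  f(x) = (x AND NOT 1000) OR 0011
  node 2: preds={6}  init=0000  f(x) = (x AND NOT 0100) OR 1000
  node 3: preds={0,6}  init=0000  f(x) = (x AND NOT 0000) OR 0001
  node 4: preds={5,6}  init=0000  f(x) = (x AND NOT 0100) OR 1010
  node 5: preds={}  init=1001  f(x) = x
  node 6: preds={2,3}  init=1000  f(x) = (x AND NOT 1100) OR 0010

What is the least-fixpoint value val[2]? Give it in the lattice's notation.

1011

Iteration log — 14 steps:
  step 1. node 0  ⊔preds=0000  new=0000  stable
  step 2. node 1  ⊔preds=1001  new=0011  old=0000  +wl: 
  step 3. node 2  ⊔preds=1000  new=1000  old=0000  +wl: 0
  step 4. node 3  ⊔preds=1000  new=1001  old=0000  +wl: 
  step 5. node 4  ⊔preds=1001  new=1011  old=0000  +wl: 
  step 6. node 5  ⊔preds=0000  new=1001  stable
  step 7. node 6  ⊔preds=1001  new=1011  old=1000  +wl: 2,3,4
  step 8. node 0  ⊔preds=1000  new=1000  old=0000  +wl: 
  step 9. node 2  ⊔preds=1011  new=1011  old=1000  +wl: 0,6
  step 10. node 3  ⊔preds=1011  new=1011  old=1001  +wl: 
  step 11. node 4  ⊔preds=1011  new=1011  stable
  step 12. node 0  ⊔preds=1011  new=1011  old=1000  +wl: 3
  step 13. node 6  ⊔preds=1011  new=1011  stable
  step 14. node 3  ⊔preds=1011  new=1011  stable

Least fixpoint reached:
  node 0: 1011
  node 1: 0011
  node 2: 1011
  node 3: 1011
  node 4: 1011
  node 5: 1001
  node 6: 1011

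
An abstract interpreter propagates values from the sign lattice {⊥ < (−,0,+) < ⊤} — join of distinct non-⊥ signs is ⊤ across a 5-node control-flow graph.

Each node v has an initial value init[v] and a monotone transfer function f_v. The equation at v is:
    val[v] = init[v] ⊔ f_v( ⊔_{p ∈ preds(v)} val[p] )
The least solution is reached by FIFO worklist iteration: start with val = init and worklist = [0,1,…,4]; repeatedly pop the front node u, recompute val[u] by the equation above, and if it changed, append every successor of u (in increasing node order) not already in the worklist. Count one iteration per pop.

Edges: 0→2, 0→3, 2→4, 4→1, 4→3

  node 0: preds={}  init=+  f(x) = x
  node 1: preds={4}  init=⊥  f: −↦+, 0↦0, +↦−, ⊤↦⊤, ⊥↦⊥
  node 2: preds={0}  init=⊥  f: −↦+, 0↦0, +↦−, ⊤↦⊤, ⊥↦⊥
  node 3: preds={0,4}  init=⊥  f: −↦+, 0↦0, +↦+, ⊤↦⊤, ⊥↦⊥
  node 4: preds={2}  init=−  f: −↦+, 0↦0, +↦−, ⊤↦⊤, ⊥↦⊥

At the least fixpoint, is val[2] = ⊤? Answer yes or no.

Trace (7 dequeues):
  [1] u=0 | in ⊥ | out + | ==
  [2] u=1 | in − | out + | prev ⊥ | push {}
  [3] u=2 | in + | out − | prev ⊥ | push {}
  [4] u=3 | in ⊤ | out ⊤ | prev ⊥ | push {}
  [5] u=4 | in − | out ⊤ | prev − | push {1,3}
  [6] u=1 | in ⊤ | out ⊤ | prev + | push {}
  [7] u=3 | in ⊤ | out ⊤ | ==

Converged values:
  [0] +
  [1] ⊤
  [2] −
  [3] ⊤
  [4] ⊤

no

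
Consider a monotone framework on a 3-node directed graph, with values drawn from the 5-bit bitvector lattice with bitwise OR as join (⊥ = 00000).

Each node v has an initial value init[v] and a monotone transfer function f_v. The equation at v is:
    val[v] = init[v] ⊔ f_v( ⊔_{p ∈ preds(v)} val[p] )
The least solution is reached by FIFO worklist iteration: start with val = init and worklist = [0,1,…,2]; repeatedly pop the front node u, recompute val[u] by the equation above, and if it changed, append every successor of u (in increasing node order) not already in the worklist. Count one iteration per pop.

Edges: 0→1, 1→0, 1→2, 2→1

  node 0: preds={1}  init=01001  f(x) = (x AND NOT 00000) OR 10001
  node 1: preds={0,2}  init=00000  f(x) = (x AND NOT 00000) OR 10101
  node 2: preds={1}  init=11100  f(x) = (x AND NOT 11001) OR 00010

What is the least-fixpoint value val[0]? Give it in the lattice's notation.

Trace (8 dequeues):
  [1] u=0 | in 00000 | out 11001 | prev 01001 | push {}
  [2] u=1 | in 11101 | out 11101 | prev 00000 | push {0}
  [3] u=2 | in 11101 | out 11110 | prev 11100 | push {1}
  [4] u=0 | in 11101 | out 11101 | prev 11001 | push {}
  [5] u=1 | in 11111 | out 11111 | prev 11101 | push {0,2}
  [6] u=0 | in 11111 | out 11111 | prev 11101 | push {1}
  [7] u=2 | in 11111 | out 11110 | ==
  [8] u=1 | in 11111 | out 11111 | ==

Converged values:
  [0] 11111
  [1] 11111
  [2] 11110

11111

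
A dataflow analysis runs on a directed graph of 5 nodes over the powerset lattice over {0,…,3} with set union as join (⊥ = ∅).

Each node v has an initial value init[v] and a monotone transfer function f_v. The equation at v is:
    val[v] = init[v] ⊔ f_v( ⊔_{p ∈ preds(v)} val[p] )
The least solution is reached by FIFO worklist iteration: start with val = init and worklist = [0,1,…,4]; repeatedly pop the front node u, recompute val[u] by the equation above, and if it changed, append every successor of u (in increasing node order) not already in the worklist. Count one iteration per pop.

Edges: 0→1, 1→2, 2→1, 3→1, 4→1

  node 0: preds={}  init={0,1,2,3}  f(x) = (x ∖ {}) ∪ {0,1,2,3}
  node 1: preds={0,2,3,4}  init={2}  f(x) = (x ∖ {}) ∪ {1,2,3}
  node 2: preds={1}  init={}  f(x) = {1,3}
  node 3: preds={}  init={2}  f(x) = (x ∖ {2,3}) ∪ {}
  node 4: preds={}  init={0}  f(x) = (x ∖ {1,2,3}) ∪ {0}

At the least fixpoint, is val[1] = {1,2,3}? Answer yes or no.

Worklist (6 pops):
  #1 pop 0: in={} → {0,1,2,3} (no change)
  #2 pop 1: in={0,1,2,3} → {0,1,2,3} (was {2}); enqueue []
  #3 pop 2: in={0,1,2,3} → {1,3} (was {}); enqueue [1]
  #4 pop 3: in={} → {2} (no change)
  #5 pop 4: in={} → {0} (no change)
  #6 pop 1: in={0,1,2,3} → {0,1,2,3} (no change)

Fixpoint:
  val[0] = {0,1,2,3}
  val[1] = {0,1,2,3}
  val[2] = {1,3}
  val[3] = {2}
  val[4] = {0}

no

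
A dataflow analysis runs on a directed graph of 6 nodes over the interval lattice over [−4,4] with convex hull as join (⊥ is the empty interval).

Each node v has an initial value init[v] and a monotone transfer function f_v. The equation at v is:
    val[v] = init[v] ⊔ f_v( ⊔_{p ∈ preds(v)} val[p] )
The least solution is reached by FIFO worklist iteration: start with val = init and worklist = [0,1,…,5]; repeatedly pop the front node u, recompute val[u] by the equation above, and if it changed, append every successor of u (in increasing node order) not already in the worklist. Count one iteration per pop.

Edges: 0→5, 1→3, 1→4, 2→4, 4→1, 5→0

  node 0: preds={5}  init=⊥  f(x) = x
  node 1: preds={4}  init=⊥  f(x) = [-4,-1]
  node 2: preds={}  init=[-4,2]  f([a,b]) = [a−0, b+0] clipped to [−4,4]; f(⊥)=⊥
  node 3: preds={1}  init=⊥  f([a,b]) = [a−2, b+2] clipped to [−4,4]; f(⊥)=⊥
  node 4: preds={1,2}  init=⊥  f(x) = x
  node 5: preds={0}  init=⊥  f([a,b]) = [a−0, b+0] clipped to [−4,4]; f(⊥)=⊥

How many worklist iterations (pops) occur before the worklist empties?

7

Iteration log — 7 steps:
  step 1. node 0  ⊔preds=⊥  new=⊥  stable
  step 2. node 1  ⊔preds=⊥  new=[-4,-1]  old=⊥  +wl: 
  step 3. node 2  ⊔preds=⊥  new=[-4,2]  stable
  step 4. node 3  ⊔preds=[-4,-1]  new=[-4,1]  old=⊥  +wl: 
  step 5. node 4  ⊔preds=[-4,2]  new=[-4,2]  old=⊥  +wl: 1
  step 6. node 5  ⊔preds=⊥  new=⊥  stable
  step 7. node 1  ⊔preds=[-4,2]  new=[-4,-1]  stable

Least fixpoint reached:
  node 0: ⊥
  node 1: [-4,-1]
  node 2: [-4,2]
  node 3: [-4,1]
  node 4: [-4,2]
  node 5: ⊥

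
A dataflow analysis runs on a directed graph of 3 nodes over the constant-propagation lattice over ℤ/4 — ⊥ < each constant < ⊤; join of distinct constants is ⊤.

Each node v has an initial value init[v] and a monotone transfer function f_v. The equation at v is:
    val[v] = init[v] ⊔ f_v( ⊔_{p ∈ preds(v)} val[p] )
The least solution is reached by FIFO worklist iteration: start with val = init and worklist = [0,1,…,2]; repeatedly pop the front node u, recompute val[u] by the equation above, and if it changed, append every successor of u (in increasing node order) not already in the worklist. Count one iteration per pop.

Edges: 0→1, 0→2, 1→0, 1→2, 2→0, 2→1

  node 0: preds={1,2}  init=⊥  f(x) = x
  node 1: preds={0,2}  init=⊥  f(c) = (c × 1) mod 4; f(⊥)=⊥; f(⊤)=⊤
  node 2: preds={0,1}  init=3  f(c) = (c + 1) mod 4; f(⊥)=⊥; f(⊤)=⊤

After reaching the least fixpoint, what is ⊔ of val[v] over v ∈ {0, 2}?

Trace (7 dequeues):
  [1] u=0 | in 3 | out 3 | prev ⊥ | push {}
  [2] u=1 | in 3 | out 3 | prev ⊥ | push {0}
  [3] u=2 | in 3 | out ⊤ | prev 3 | push {1}
  [4] u=0 | in ⊤ | out ⊤ | prev 3 | push {2}
  [5] u=1 | in ⊤ | out ⊤ | prev 3 | push {0}
  [6] u=2 | in ⊤ | out ⊤ | ==
  [7] u=0 | in ⊤ | out ⊤ | ==

Converged values:
  [0] ⊤
  [1] ⊤
  [2] ⊤

⊤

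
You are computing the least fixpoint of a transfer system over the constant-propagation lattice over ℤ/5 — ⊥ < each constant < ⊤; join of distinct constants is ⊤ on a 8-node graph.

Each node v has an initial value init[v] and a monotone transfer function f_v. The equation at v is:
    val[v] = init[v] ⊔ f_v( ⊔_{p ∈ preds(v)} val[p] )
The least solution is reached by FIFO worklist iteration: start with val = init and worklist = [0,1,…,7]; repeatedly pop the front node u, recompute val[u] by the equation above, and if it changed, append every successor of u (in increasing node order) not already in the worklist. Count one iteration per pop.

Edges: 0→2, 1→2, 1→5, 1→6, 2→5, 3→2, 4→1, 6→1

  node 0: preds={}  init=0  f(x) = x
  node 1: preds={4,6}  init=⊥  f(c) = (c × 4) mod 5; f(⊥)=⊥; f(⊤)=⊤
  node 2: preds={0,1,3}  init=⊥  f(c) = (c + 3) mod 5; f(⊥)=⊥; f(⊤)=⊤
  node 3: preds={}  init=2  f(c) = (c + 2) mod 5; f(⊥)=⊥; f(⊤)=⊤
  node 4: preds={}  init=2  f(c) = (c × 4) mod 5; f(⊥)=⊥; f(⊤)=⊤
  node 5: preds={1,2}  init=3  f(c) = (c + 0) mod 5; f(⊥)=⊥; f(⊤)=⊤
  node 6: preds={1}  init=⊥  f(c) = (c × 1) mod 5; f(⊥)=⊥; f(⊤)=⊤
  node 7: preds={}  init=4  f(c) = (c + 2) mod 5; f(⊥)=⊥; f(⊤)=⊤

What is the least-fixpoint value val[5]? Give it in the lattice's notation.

⊤

Trace (13 dequeues):
  [1] u=0 | in ⊥ | out 0 | ==
  [2] u=1 | in 2 | out 3 | prev ⊥ | push {}
  [3] u=2 | in ⊤ | out ⊤ | prev ⊥ | push {}
  [4] u=3 | in ⊥ | out 2 | ==
  [5] u=4 | in ⊥ | out 2 | ==
  [6] u=5 | in ⊤ | out ⊤ | prev 3 | push {}
  [7] u=6 | in 3 | out 3 | prev ⊥ | push {1}
  [8] u=7 | in ⊥ | out 4 | ==
  [9] u=1 | in ⊤ | out ⊤ | prev 3 | push {2,5,6}
  [10] u=2 | in ⊤ | out ⊤ | ==
  [11] u=5 | in ⊤ | out ⊤ | ==
  [12] u=6 | in ⊤ | out ⊤ | prev 3 | push {1}
  [13] u=1 | in ⊤ | out ⊤ | ==

Converged values:
  [0] 0
  [1] ⊤
  [2] ⊤
  [3] 2
  [4] 2
  [5] ⊤
  [6] ⊤
  [7] 4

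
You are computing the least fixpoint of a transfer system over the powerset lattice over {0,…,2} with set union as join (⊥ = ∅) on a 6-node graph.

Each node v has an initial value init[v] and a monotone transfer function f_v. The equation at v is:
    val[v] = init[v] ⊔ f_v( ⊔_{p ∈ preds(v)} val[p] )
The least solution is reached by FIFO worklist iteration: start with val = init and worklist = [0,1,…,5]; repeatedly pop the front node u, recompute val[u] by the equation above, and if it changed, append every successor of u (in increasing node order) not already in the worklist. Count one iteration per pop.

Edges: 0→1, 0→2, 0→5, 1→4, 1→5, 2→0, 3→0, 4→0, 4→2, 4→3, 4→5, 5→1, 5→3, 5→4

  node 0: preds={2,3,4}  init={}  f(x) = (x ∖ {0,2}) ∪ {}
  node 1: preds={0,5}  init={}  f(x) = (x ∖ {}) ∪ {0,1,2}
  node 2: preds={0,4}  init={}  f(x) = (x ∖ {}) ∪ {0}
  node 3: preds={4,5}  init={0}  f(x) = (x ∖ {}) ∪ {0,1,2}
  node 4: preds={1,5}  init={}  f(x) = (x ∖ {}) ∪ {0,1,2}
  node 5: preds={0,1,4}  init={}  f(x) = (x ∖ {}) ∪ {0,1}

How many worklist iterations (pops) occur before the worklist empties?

13

Worklist (13 pops):
  #1 pop 0: in={0} → {} (no change)
  #2 pop 1: in={} → {0,1,2} (was {}); enqueue []
  #3 pop 2: in={} → {0} (was {}); enqueue [0]
  #4 pop 3: in={} → {0,1,2} (was {0}); enqueue []
  #5 pop 4: in={0,1,2} → {0,1,2} (was {}); enqueue [2,3]
  #6 pop 5: in={0,1,2} → {0,1,2} (was {}); enqueue [1,4]
  #7 pop 0: in={0,1,2} → {1} (was {}); enqueue [5]
  #8 pop 2: in={0,1,2} → {0,1,2} (was {0}); enqueue [0]
  #9 pop 3: in={0,1,2} → {0,1,2} (no change)
  #10 pop 1: in={0,1,2} → {0,1,2} (no change)
  #11 pop 4: in={0,1,2} → {0,1,2} (no change)
  #12 pop 5: in={0,1,2} → {0,1,2} (no change)
  #13 pop 0: in={0,1,2} → {1} (no change)

Fixpoint:
  val[0] = {1}
  val[1] = {0,1,2}
  val[2] = {0,1,2}
  val[3] = {0,1,2}
  val[4] = {0,1,2}
  val[5] = {0,1,2}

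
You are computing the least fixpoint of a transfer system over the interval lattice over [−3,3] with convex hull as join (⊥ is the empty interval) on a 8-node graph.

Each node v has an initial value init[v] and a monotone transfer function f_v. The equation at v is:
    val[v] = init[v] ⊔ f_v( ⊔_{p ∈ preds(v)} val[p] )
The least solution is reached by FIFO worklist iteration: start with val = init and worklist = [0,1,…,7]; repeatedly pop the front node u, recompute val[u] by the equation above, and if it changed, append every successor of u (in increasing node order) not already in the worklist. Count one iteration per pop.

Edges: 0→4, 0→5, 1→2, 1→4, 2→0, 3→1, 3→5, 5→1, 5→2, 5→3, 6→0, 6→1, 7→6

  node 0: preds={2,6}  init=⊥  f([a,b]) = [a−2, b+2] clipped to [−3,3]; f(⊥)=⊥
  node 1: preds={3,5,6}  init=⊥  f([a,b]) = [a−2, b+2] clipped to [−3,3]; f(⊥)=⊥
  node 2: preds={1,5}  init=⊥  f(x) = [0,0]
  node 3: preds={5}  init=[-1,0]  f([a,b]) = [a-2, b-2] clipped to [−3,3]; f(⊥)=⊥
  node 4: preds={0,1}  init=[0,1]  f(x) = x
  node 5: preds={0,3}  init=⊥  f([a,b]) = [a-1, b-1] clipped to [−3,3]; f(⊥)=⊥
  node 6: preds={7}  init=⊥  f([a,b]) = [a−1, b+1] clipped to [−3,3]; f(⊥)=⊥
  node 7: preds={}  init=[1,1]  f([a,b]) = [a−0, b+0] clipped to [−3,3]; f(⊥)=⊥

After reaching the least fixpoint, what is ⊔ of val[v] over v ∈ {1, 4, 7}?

Worklist (17 pops):
  #1 pop 0: in=⊥ → ⊥ (no change)
  #2 pop 1: in=[-1,0] → [-3,2] (was ⊥); enqueue []
  #3 pop 2: in=[-3,2] → [0,0] (was ⊥); enqueue [0]
  #4 pop 3: in=⊥ → [-1,0] (no change)
  #5 pop 4: in=[-3,2] → [-3,2] (was [0,1]); enqueue []
  #6 pop 5: in=[-1,0] → [-2,-1] (was ⊥); enqueue [1,2,3]
  #7 pop 6: in=[1,1] → [0,2] (was ⊥); enqueue []
  #8 pop 7: in=⊥ → [1,1] (no change)
  #9 pop 0: in=[0,2] → [-2,3] (was ⊥); enqueue [4,5]
  #10 pop 1: in=[-2,2] → [-3,3] (was [-3,2]); enqueue []
  #11 pop 2: in=[-3,3] → [0,0] (no change)
  #12 pop 3: in=[-2,-1] → [-3,0] (was [-1,0]); enqueue [1]
  #13 pop 4: in=[-3,3] → [-3,3] (was [-3,2]); enqueue []
  #14 pop 5: in=[-3,3] → [-3,2] (was [-2,-1]); enqueue [2,3]
  #15 pop 1: in=[-3,2] → [-3,3] (no change)
  #16 pop 2: in=[-3,3] → [0,0] (no change)
  #17 pop 3: in=[-3,2] → [-3,0] (no change)

Fixpoint:
  val[0] = [-2,3]
  val[1] = [-3,3]
  val[2] = [0,0]
  val[3] = [-3,0]
  val[4] = [-3,3]
  val[5] = [-3,2]
  val[6] = [0,2]
  val[7] = [1,1]

[-3,3]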